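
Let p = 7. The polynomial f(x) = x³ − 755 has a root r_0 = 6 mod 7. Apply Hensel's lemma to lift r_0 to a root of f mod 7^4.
r_3 = 300 (mod 2401)

Hensel: r_{i+1} = r_i − f(r_i)/f′(r_i) mod 7^{i+2}, where f′(x) = 3x². Iterate:
  r_0 = 6 (mod 7)
  r_1 = 6 (mod 49)
  r_2 = 300 (mod 343)
  r_3 = 300 (mod 2401)
Final: r = 300 with f(r) ≡ 0 mod 7^4.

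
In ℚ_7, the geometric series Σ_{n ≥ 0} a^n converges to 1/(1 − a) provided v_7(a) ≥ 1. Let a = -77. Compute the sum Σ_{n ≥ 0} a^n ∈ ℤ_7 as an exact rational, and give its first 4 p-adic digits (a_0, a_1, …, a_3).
Σ a^n = 1/(1 − a) = 1/78;  first 4 digits = (1, 3, 0, 2)

v_7(a) = 1 ≥ 1, so the series converges in ℤ_7 to 1/(1 − a) = 1/(1 − (-77)) = 1/78. Expand this rational in ℤ_7: compute digits iteratively via d_i = x_i mod 7, x_{i+1} = (x_i − d_i)/7. The first 4 digits are (1, 3, 0, 2).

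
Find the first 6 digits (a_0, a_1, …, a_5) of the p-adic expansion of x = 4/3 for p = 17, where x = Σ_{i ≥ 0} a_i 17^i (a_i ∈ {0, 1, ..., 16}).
(a_0, …, a_5) = (7, 11, 5, 11, 5, 11)

v_17(4/3) = 0 (numerator and denominator both coprime to 17), so x ∈ ℤ_17^×. Compute digits iteratively via a_i = x_i mod 17, x_{i+1} = (x_i − a_i)/17, with x_0 = x:
  x_0 = 4/3;  a_0 = 7;  x_1 = (x_0 − 7)/17 = -1/3
  x_1 = -1/3;  a_1 = 11;  x_2 = (x_1 − 11)/17 = -2/3
  x_2 = -2/3;  a_2 = 5;  x_3 = (x_2 − 5)/17 = -1/3
  x_3 = -1/3;  a_3 = 11;  x_4 = (x_3 − 11)/17 = -2/3
  x_4 = -2/3;  a_4 = 5;  x_5 = (x_4 − 5)/17 = -1/3
  x_5 = -1/3;  a_5 = 11;  x_6 = (x_5 − 11)/17 = -2/3
Digits: (7, 11, 5, 11, 5, 11).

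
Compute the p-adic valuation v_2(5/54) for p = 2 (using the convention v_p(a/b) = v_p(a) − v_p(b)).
v_2(5/54) = -1

Factor powers of 2 from the numerator and denominator of the reduced fraction: 5 = 2^0 · 5 and 54 = 2^1 · 27. Apply v_p(a/b) = v_p(a) − v_p(b): v_2(5/54) = 0 − 1 = -1.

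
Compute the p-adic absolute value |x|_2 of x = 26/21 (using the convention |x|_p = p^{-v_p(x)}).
|26/21|_2 = 1/2

Step 1 — compute v_2(x) by factoring powers of 2 out of the numerator and denominator: v_2(26/21) = 1. Step 2 — apply |x|_p = p^{-v_p(x)} = 2^{-1} = 1/2.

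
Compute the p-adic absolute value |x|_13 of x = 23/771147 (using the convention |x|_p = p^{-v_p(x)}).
|23/771147|_13 = 28561

Step 1 — compute v_13(x) by factoring powers of 13 out of the numerator and denominator: v_13(23/771147) = -4. Step 2 — apply |x|_p = p^{-v_p(x)} = 13^{4} = 28561.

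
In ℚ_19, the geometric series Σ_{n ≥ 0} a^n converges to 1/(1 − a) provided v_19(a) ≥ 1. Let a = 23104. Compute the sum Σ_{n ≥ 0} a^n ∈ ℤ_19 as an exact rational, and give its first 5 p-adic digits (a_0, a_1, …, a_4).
Σ a^n = 1/(1 − a) = -1/23103;  first 5 digits = (1, 0, 7, 3, 11)

v_19(a) = 2 ≥ 1, so the series converges in ℤ_19 to 1/(1 − a) = 1/(1 − 23104) = -1/23103. Expand this rational in ℤ_19: compute digits iteratively via d_i = x_i mod 19, x_{i+1} = (x_i − d_i)/19. The first 5 digits are (1, 0, 7, 3, 11).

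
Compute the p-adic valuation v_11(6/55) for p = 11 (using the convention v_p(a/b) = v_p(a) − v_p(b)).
v_11(6/55) = -1

Factor powers of 11 from the numerator and denominator of the reduced fraction: 6 = 11^0 · 6 and 55 = 11^1 · 5. Apply v_p(a/b) = v_p(a) − v_p(b): v_11(6/55) = 0 − 1 = -1.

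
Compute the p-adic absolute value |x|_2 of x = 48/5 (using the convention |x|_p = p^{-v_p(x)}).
|48/5|_2 = 1/16

Step 1 — compute v_2(x) by factoring powers of 2 out of the numerator and denominator: v_2(48/5) = 4. Step 2 — apply |x|_p = p^{-v_p(x)} = 2^{-4} = 1/16.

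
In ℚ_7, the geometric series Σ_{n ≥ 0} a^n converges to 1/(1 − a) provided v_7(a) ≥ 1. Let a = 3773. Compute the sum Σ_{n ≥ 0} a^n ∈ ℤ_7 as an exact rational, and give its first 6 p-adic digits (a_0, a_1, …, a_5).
Σ a^n = 1/(1 − a) = -1/3772;  first 6 digits = (1, 0, 0, 4, 1, 0)

v_7(a) = 3 ≥ 1, so the series converges in ℤ_7 to 1/(1 − a) = 1/(1 − 3773) = -1/3772. Expand this rational in ℤ_7: compute digits iteratively via d_i = x_i mod 7, x_{i+1} = (x_i − d_i)/7. The first 6 digits are (1, 0, 0, 4, 1, 0).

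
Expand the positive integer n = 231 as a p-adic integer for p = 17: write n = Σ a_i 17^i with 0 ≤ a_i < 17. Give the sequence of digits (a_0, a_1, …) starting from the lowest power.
(a_0, a_1, …) = (10, 13)

Repeated division by 17 gives the digits low-to-high: 231 = 10 + 13·17^1. Digit sequence: (10, 13).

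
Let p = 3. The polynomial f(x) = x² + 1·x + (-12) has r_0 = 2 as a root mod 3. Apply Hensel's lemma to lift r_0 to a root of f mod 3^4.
r_3 = 77 (mod 81)

Hensel: r_{i+1} = r_i − f(r_i)·(f′(r_i))^{-1} mod 3^{i+2}, f′(x) = 2x + 1. Iterate:
  r_0 = 2 (mod 3)
  r_1 = 5 (mod 9)
  r_2 = 23 (mod 27)
  r_3 = 77 (mod 81)
Final: r = 77 satisfies f(r) ≡ 0 mod 3^4.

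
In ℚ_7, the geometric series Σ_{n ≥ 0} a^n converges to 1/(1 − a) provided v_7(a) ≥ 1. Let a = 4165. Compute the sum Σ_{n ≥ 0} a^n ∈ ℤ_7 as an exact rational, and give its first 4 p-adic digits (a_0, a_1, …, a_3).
Σ a^n = 1/(1 − a) = -1/4164;  first 4 digits = (1, 0, 1, 5)

v_7(a) = 2 ≥ 1, so the series converges in ℤ_7 to 1/(1 − a) = 1/(1 − 4165) = -1/4164. Expand this rational in ℤ_7: compute digits iteratively via d_i = x_i mod 7, x_{i+1} = (x_i − d_i)/7. The first 4 digits are (1, 0, 1, 5).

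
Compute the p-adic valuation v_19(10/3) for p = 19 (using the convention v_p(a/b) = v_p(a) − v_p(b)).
v_19(10/3) = 0

Factor powers of 19 from the numerator and denominator of the reduced fraction: 10 = 19^0 · 10 and 3 = 19^0 · 3. Apply v_p(a/b) = v_p(a) − v_p(b): v_19(10/3) = 0 − 0 = 0.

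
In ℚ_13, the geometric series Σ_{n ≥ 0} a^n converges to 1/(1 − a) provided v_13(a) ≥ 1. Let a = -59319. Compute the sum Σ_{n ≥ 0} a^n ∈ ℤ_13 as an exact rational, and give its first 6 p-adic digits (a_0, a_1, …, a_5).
Σ a^n = 1/(1 − a) = 1/59320;  first 6 digits = (1, 0, 0, 12, 10, 12)

v_13(a) = 3 ≥ 1, so the series converges in ℤ_13 to 1/(1 − a) = 1/(1 − (-59319)) = 1/59320. Expand this rational in ℤ_13: compute digits iteratively via d_i = x_i mod 13, x_{i+1} = (x_i − d_i)/13. The first 6 digits are (1, 0, 0, 12, 10, 12).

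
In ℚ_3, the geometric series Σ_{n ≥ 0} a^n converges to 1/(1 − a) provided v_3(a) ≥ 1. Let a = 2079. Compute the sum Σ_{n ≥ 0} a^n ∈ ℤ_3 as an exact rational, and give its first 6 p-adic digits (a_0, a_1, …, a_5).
Σ a^n = 1/(1 − a) = -1/2078;  first 6 digits = (1, 0, 0, 2, 1, 2)

v_3(a) = 3 ≥ 1, so the series converges in ℤ_3 to 1/(1 − a) = 1/(1 − 2079) = -1/2078. Expand this rational in ℤ_3: compute digits iteratively via d_i = x_i mod 3, x_{i+1} = (x_i − d_i)/3. The first 6 digits are (1, 0, 0, 2, 1, 2).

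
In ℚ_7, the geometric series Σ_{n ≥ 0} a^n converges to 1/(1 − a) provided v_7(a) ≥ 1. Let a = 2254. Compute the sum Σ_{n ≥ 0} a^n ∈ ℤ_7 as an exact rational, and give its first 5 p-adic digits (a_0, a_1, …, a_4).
Σ a^n = 1/(1 − a) = -1/2253;  first 5 digits = (1, 0, 4, 6, 2)

v_7(a) = 2 ≥ 1, so the series converges in ℤ_7 to 1/(1 − a) = 1/(1 − 2254) = -1/2253. Expand this rational in ℤ_7: compute digits iteratively via d_i = x_i mod 7, x_{i+1} = (x_i − d_i)/7. The first 5 digits are (1, 0, 4, 6, 2).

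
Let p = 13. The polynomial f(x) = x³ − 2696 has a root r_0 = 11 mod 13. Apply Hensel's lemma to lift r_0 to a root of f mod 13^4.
r_3 = 19264 (mod 28561)

Hensel: r_{i+1} = r_i − f(r_i)/f′(r_i) mod 13^{i+2}, where f′(x) = 3x². Iterate:
  r_0 = 11 (mod 13)
  r_1 = 167 (mod 169)
  r_2 = 1688 (mod 2197)
  r_3 = 19264 (mod 28561)
Final: r = 19264 with f(r) ≡ 0 mod 13^4.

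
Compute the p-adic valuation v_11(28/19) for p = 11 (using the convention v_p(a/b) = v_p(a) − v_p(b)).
v_11(28/19) = 0

Factor powers of 11 from the numerator and denominator of the reduced fraction: 28 = 11^0 · 28 and 19 = 11^0 · 19. Apply v_p(a/b) = v_p(a) − v_p(b): v_11(28/19) = 0 − 0 = 0.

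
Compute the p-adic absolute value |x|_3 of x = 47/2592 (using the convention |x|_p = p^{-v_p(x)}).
|47/2592|_3 = 81

Step 1 — compute v_3(x) by factoring powers of 3 out of the numerator and denominator: v_3(47/2592) = -4. Step 2 — apply |x|_p = p^{-v_p(x)} = 3^{4} = 81.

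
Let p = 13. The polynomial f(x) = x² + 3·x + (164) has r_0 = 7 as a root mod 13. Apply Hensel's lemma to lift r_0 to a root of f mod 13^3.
r_2 = 1892 (mod 2197)

Hensel: r_{i+1} = r_i − f(r_i)·(f′(r_i))^{-1} mod 13^{i+2}, f′(x) = 2x + 3. Iterate:
  r_0 = 7 (mod 13)
  r_1 = 33 (mod 169)
  r_2 = 1892 (mod 2197)
Final: r = 1892 satisfies f(r) ≡ 0 mod 13^3.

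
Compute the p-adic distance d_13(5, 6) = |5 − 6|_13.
d_13(5, 6) = 1

Step 1 — x − y = 5 − 6 = -1. Step 2 — v_13(-1) = 0 (factor: -1 = −(13^0 · 1); the sign does not affect v_p). Step 3 — |x − y|_13 = 13^{0} = 1.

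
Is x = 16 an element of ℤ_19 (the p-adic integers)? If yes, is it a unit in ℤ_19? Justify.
x ∈ ℤ_19^× (unit); v_19(x) = 0

ℤ_19 = {x ∈ ℚ_19 : v_19(x) ≥ 0} and ℤ_19^× = {x ∈ ℤ_19 : v_19(x) = 0}. Here v_19(16) = v_19(num) − v_19(den) = 0; compare against these criteria.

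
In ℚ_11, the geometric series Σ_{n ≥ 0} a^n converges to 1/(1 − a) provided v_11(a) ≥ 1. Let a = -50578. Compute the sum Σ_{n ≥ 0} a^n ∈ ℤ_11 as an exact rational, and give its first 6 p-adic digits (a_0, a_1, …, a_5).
Σ a^n = 1/(1 − a) = 1/50579;  first 6 digits = (1, 0, 0, 6, 7, 10)

v_11(a) = 3 ≥ 1, so the series converges in ℤ_11 to 1/(1 − a) = 1/(1 − (-50578)) = 1/50579. Expand this rational in ℤ_11: compute digits iteratively via d_i = x_i mod 11, x_{i+1} = (x_i − d_i)/11. The first 6 digits are (1, 0, 0, 6, 7, 10).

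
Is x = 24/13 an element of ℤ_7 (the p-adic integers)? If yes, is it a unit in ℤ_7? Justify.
x ∈ ℤ_7^× (unit); v_7(x) = 0

ℤ_7 = {x ∈ ℚ_7 : v_7(x) ≥ 0} and ℤ_7^× = {x ∈ ℤ_7 : v_7(x) = 0}. Here v_7(24/13) = v_7(num) − v_7(den) = 0; compare against these criteria.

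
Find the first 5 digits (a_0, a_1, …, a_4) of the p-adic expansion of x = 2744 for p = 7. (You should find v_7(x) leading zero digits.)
(a_0, …, a_4) = (0, 0, 0, 1, 1)

v_7(2744) = 3, so a_0 = ... = a_2 = 0. Factor out: x = 7^3 · u with u = 8 a unit in ℤ_7. Expand u iteratively via a_{v+i} = u_i mod 7, u_{i+1} = (u_i − a_{v+i})/7:
  u_0 = 8;  a_3 = 1;  u_1 = (u_0 − 1)/7 = 1
  u_1 = 1;  a_4 = 1;  u_2 = (u_1 − 1)/7 = 0
Digits: (0, 0, 0, 1, 1).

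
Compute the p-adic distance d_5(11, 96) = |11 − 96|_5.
d_5(11, 96) = 1/5

Step 1 — x − y = 11 − 96 = -85. Step 2 — v_5(-85) = 1 (factor: -85 = −(5^1 · 17); the sign does not affect v_p). Step 3 — |x − y|_5 = 5^{-1} = 1/5.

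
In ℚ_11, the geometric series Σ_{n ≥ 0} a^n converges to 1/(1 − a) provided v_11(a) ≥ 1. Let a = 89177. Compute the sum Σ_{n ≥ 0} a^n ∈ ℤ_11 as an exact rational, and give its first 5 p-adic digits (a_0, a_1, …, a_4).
Σ a^n = 1/(1 − a) = -1/89176;  first 5 digits = (1, 0, 0, 1, 6)

v_11(a) = 3 ≥ 1, so the series converges in ℤ_11 to 1/(1 − a) = 1/(1 − 89177) = -1/89176. Expand this rational in ℤ_11: compute digits iteratively via d_i = x_i mod 11, x_{i+1} = (x_i − d_i)/11. The first 5 digits are (1, 0, 0, 1, 6).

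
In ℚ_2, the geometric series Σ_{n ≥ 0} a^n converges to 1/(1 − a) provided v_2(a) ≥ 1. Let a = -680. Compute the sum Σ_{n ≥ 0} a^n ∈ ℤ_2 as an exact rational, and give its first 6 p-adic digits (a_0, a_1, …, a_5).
Σ a^n = 1/(1 − a) = 1/681;  first 6 digits = (1, 0, 0, 1, 1, 0)

v_2(a) = 3 ≥ 1, so the series converges in ℤ_2 to 1/(1 − a) = 1/(1 − (-680)) = 1/681. Expand this rational in ℤ_2: compute digits iteratively via d_i = x_i mod 2, x_{i+1} = (x_i − d_i)/2. The first 6 digits are (1, 0, 0, 1, 1, 0).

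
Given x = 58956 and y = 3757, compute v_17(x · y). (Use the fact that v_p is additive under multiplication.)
v_17(221497692) = 5

v_p(x) = 3 (factor: 58956 = 17^3 · 12); v_p(y) = 2 (factor: 3757 = 17^2 · 13). Additivity: v_p(xy) = v_p(x) + v_p(y) = 3 + 2 = 5. (Direct check: xy = 221497692 = 17^5 · (156).)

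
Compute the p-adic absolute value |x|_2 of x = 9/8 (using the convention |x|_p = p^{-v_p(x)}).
|9/8|_2 = 8

Step 1 — compute v_2(x) by factoring powers of 2 out of the numerator and denominator: v_2(9/8) = -3. Step 2 — apply |x|_p = p^{-v_p(x)} = 2^{3} = 8.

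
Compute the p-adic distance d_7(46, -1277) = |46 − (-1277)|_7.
d_7(46, -1277) = 1/49

Step 1 — x − y = 46 − (-1277) = 1323. Step 2 — v_7(1323) = 2 (factor: 1323 = (7^2 · 27); the sign does not affect v_p). Step 3 — |x − y|_7 = 7^{-2} = 1/49.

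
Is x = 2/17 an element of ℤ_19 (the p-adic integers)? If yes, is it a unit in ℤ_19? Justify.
x ∈ ℤ_19^× (unit); v_19(x) = 0

ℤ_19 = {x ∈ ℚ_19 : v_19(x) ≥ 0} and ℤ_19^× = {x ∈ ℤ_19 : v_19(x) = 0}. Here v_19(2/17) = v_19(num) − v_19(den) = 0; compare against these criteria.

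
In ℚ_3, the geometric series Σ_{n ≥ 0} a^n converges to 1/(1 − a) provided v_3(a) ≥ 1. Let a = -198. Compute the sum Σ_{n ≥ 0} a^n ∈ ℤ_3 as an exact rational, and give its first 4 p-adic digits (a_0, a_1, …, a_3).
Σ a^n = 1/(1 − a) = 1/199;  first 4 digits = (1, 0, 2, 1)

v_3(a) = 2 ≥ 1, so the series converges in ℤ_3 to 1/(1 − a) = 1/(1 − (-198)) = 1/199. Expand this rational in ℤ_3: compute digits iteratively via d_i = x_i mod 3, x_{i+1} = (x_i − d_i)/3. The first 4 digits are (1, 0, 2, 1).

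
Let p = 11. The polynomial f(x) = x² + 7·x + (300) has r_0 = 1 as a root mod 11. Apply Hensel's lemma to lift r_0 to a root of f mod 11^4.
r_3 = 11529 (mod 14641)

Hensel: r_{i+1} = r_i − f(r_i)·(f′(r_i))^{-1} mod 11^{i+2}, f′(x) = 2x + 7. Iterate:
  r_0 = 1 (mod 11)
  r_1 = 34 (mod 121)
  r_2 = 881 (mod 1331)
  r_3 = 11529 (mod 14641)
Final: r = 11529 satisfies f(r) ≡ 0 mod 11^4.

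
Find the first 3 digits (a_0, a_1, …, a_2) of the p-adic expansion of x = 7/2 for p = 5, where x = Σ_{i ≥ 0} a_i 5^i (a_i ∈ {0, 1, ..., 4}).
(a_0, …, a_2) = (1, 3, 2)

v_5(7/2) = 0 (numerator and denominator both coprime to 5), so x ∈ ℤ_5^×. Compute digits iteratively via a_i = x_i mod 5, x_{i+1} = (x_i − a_i)/5, with x_0 = x:
  x_0 = 7/2;  a_0 = 1;  x_1 = (x_0 − 1)/5 = 1/2
  x_1 = 1/2;  a_1 = 3;  x_2 = (x_1 − 3)/5 = -1/2
  x_2 = -1/2;  a_2 = 2;  x_3 = (x_2 − 2)/5 = -1/2
Digits: (1, 3, 2).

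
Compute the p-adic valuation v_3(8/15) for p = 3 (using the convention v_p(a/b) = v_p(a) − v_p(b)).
v_3(8/15) = -1

Factor powers of 3 from the numerator and denominator of the reduced fraction: 8 = 3^0 · 8 and 15 = 3^1 · 5. Apply v_p(a/b) = v_p(a) − v_p(b): v_3(8/15) = 0 − 1 = -1.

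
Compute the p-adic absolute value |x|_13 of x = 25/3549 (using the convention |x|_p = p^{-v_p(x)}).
|25/3549|_13 = 169

Step 1 — compute v_13(x) by factoring powers of 13 out of the numerator and denominator: v_13(25/3549) = -2. Step 2 — apply |x|_p = p^{-v_p(x)} = 13^{2} = 169.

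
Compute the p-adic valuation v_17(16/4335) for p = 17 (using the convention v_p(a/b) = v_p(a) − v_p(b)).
v_17(16/4335) = -2

Factor powers of 17 from the numerator and denominator of the reduced fraction: 16 = 17^0 · 16 and 4335 = 17^2 · 15. Apply v_p(a/b) = v_p(a) − v_p(b): v_17(16/4335) = 0 − 2 = -2.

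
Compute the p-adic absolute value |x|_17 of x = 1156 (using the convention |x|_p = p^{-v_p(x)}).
|1156|_17 = 1/289

Step 1 — compute v_17(x) by factoring powers of 17 out of the numerator and denominator: v_17(1156) = 2. Step 2 — apply |x|_p = p^{-v_p(x)} = 17^{-2} = 1/289.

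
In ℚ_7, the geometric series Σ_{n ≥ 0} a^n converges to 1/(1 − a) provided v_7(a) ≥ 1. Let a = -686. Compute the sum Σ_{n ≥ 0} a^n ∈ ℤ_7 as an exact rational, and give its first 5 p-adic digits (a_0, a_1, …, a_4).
Σ a^n = 1/(1 − a) = 1/687;  first 5 digits = (1, 0, 0, 5, 6)

v_7(a) = 3 ≥ 1, so the series converges in ℤ_7 to 1/(1 − a) = 1/(1 − (-686)) = 1/687. Expand this rational in ℤ_7: compute digits iteratively via d_i = x_i mod 7, x_{i+1} = (x_i − d_i)/7. The first 5 digits are (1, 0, 0, 5, 6).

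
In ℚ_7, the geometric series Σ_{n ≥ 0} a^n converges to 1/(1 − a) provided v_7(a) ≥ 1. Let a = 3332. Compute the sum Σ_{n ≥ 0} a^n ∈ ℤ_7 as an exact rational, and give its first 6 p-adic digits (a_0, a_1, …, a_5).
Σ a^n = 1/(1 − a) = -1/3331;  first 6 digits = (1, 0, 5, 2, 5, 2)

v_7(a) = 2 ≥ 1, so the series converges in ℤ_7 to 1/(1 − a) = 1/(1 − 3332) = -1/3331. Expand this rational in ℤ_7: compute digits iteratively via d_i = x_i mod 7, x_{i+1} = (x_i − d_i)/7. The first 6 digits are (1, 0, 5, 2, 5, 2).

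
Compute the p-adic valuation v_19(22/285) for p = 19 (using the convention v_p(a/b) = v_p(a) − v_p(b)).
v_19(22/285) = -1

Factor powers of 19 from the numerator and denominator of the reduced fraction: 22 = 19^0 · 22 and 285 = 19^1 · 15. Apply v_p(a/b) = v_p(a) − v_p(b): v_19(22/285) = 0 − 1 = -1.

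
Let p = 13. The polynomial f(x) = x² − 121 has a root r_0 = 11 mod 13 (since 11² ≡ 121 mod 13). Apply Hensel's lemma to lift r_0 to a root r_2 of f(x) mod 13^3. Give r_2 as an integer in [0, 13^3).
r_2 = 11 (mod 2197)

Hensel's recurrence: r_{i+1} = r_i − f(r_i)·(f′(r_i))^{-1} mod 13^{i+2}, with f′(x) = 2x. Iterate:
  r_0 = 11 (mod 13)
  r_1 = 11 (mod 169)
  r_2 = 11 (mod 2197)
Final: r_2 = 11, and one checks f(r_2) ≡ 0 mod 13^3.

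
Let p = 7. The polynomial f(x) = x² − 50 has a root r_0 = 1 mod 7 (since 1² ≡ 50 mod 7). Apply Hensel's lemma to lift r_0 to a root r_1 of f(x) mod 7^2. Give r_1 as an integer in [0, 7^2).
r_1 = 1 (mod 49)

Hensel's recurrence: r_{i+1} = r_i − f(r_i)·(f′(r_i))^{-1} mod 7^{i+2}, with f′(x) = 2x. Iterate:
  r_0 = 1 (mod 7)
  r_1 = 1 (mod 49)
Final: r_1 = 1, and one checks f(r_1) ≡ 0 mod 7^2.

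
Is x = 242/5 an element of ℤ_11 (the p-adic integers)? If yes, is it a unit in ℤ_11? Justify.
x ∈ ℤ_11 but not a unit; v_11(x) = 2 > 0

ℤ_11 = {x ∈ ℚ_11 : v_11(x) ≥ 0} and ℤ_11^× = {x ∈ ℤ_11 : v_11(x) = 0}. Here v_11(242/5) = v_11(num) − v_11(den) = 2; compare against these criteria.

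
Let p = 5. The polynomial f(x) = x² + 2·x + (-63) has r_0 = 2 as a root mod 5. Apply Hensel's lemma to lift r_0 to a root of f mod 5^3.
r_2 = 7 (mod 125)

Hensel: r_{i+1} = r_i − f(r_i)·(f′(r_i))^{-1} mod 5^{i+2}, f′(x) = 2x + 2. Iterate:
  r_0 = 2 (mod 5)
  r_1 = 7 (mod 25)
  r_2 = 7 (mod 125)
Final: r = 7 satisfies f(r) ≡ 0 mod 5^3.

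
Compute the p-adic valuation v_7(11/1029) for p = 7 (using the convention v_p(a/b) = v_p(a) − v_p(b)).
v_7(11/1029) = -3

Factor powers of 7 from the numerator and denominator of the reduced fraction: 11 = 7^0 · 11 and 1029 = 7^3 · 3. Apply v_p(a/b) = v_p(a) − v_p(b): v_7(11/1029) = 0 − 3 = -3.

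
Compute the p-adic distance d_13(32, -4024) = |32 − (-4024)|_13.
d_13(32, -4024) = 1/169

Step 1 — x − y = 32 − (-4024) = 4056. Step 2 — v_13(4056) = 2 (factor: 4056 = (13^2 · 24); the sign does not affect v_p). Step 3 — |x − y|_13 = 13^{-2} = 1/169.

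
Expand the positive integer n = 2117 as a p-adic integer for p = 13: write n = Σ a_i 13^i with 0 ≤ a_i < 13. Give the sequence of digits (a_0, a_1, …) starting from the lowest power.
(a_0, a_1, …) = (11, 6, 12)

Repeated division by 13 gives the digits low-to-high: 2117 = 11 + 6·13^1 + 12·13^2. Digit sequence: (11, 6, 12).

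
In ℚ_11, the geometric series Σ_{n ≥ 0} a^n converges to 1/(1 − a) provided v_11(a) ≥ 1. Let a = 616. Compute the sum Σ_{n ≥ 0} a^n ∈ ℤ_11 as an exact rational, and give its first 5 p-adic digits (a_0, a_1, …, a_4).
Σ a^n = 1/(1 − a) = -1/615;  first 5 digits = (1, 1, 6, 0, 9)

v_11(a) = 1 ≥ 1, so the series converges in ℤ_11 to 1/(1 − a) = 1/(1 − 616) = -1/615. Expand this rational in ℤ_11: compute digits iteratively via d_i = x_i mod 11, x_{i+1} = (x_i − d_i)/11. The first 5 digits are (1, 1, 6, 0, 9).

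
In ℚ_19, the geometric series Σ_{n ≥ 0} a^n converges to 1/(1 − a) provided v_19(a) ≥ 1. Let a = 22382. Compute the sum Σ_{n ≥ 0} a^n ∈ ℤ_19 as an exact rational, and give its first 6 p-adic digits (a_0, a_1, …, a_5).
Σ a^n = 1/(1 − a) = -1/22381;  first 6 digits = (1, 0, 5, 3, 6, 12)

v_19(a) = 2 ≥ 1, so the series converges in ℤ_19 to 1/(1 − a) = 1/(1 − 22382) = -1/22381. Expand this rational in ℤ_19: compute digits iteratively via d_i = x_i mod 19, x_{i+1} = (x_i − d_i)/19. The first 6 digits are (1, 0, 5, 3, 6, 12).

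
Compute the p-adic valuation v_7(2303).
v_7(2303) = 2

v_7(n) is the largest exponent k such that 7^k divides n. Factor out: 2303 = 7^2 · 47. (Sign doesn't affect v_p.) So v_7(2303) = 2.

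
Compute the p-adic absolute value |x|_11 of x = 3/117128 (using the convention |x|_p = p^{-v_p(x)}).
|3/117128|_11 = 14641

Step 1 — compute v_11(x) by factoring powers of 11 out of the numerator and denominator: v_11(3/117128) = -4. Step 2 — apply |x|_p = p^{-v_p(x)} = 11^{4} = 14641.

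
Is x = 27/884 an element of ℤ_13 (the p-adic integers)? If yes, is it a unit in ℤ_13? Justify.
x ∉ ℤ_13 (v_13(x) = -1 < 0)

ℤ_13 = {x ∈ ℚ_13 : v_13(x) ≥ 0} and ℤ_13^× = {x ∈ ℤ_13 : v_13(x) = 0}. Here v_13(27/884) = v_13(num) − v_13(den) = -1; compare against these criteria.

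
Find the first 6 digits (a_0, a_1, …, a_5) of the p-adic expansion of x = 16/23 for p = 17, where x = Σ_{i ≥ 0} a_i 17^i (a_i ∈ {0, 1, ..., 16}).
(a_0, …, a_5) = (14, 14, 8, 15, 5, 10)

v_17(16/23) = 0 (numerator and denominator both coprime to 17), so x ∈ ℤ_17^×. Compute digits iteratively via a_i = x_i mod 17, x_{i+1} = (x_i − a_i)/17, with x_0 = x:
  x_0 = 16/23;  a_0 = 14;  x_1 = (x_0 − 14)/17 = -18/23
  x_1 = -18/23;  a_1 = 14;  x_2 = (x_1 − 14)/17 = -20/23
  x_2 = -20/23;  a_2 = 8;  x_3 = (x_2 − 8)/17 = -12/23
  x_3 = -12/23;  a_3 = 15;  x_4 = (x_3 − 15)/17 = -21/23
  x_4 = -21/23;  a_4 = 5;  x_5 = (x_4 − 5)/17 = -8/23
  x_5 = -8/23;  a_5 = 10;  x_6 = (x_5 − 10)/17 = -14/23
Digits: (14, 14, 8, 15, 5, 10).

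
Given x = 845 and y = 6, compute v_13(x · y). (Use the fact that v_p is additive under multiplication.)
v_13(5070) = 2

v_p(x) = 2 (factor: 845 = 13^2 · 5); v_p(y) = 0 (factor: 6 = 13^0 · 6). Additivity: v_p(xy) = v_p(x) + v_p(y) = 2 + 0 = 2. (Direct check: xy = 5070 = 13^2 · (30).)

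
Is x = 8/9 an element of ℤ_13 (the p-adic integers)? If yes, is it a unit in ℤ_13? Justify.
x ∈ ℤ_13^× (unit); v_13(x) = 0

ℤ_13 = {x ∈ ℚ_13 : v_13(x) ≥ 0} and ℤ_13^× = {x ∈ ℤ_13 : v_13(x) = 0}. Here v_13(8/9) = v_13(num) − v_13(den) = 0; compare against these criteria.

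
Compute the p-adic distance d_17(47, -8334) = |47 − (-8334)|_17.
d_17(47, -8334) = 1/289

Step 1 — x − y = 47 − (-8334) = 8381. Step 2 — v_17(8381) = 2 (factor: 8381 = (17^2 · 29); the sign does not affect v_p). Step 3 — |x − y|_17 = 17^{-2} = 1/289.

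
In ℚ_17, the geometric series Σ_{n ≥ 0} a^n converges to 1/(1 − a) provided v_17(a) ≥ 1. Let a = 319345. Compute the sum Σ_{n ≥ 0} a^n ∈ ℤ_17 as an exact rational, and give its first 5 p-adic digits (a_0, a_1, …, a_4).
Σ a^n = 1/(1 − a) = -1/319344;  first 5 digits = (1, 0, 0, 14, 3)

v_17(a) = 3 ≥ 1, so the series converges in ℤ_17 to 1/(1 − a) = 1/(1 − 319345) = -1/319344. Expand this rational in ℤ_17: compute digits iteratively via d_i = x_i mod 17, x_{i+1} = (x_i − d_i)/17. The first 5 digits are (1, 0, 0, 14, 3).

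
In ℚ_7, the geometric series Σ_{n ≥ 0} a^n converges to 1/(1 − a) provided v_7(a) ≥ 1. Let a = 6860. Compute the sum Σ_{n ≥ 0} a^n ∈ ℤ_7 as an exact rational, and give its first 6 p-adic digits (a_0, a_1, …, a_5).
Σ a^n = 1/(1 − a) = -1/6859;  first 6 digits = (1, 0, 0, 6, 2, 0)

v_7(a) = 3 ≥ 1, so the series converges in ℤ_7 to 1/(1 − a) = 1/(1 − 6860) = -1/6859. Expand this rational in ℤ_7: compute digits iteratively via d_i = x_i mod 7, x_{i+1} = (x_i − d_i)/7. The first 6 digits are (1, 0, 0, 6, 2, 0).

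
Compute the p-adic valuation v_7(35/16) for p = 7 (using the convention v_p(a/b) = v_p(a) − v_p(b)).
v_7(35/16) = 1

Factor powers of 7 from the numerator and denominator of the reduced fraction: 35 = 7^1 · 5 and 16 = 7^0 · 16. Apply v_p(a/b) = v_p(a) − v_p(b): v_7(35/16) = 1 − 0 = 1.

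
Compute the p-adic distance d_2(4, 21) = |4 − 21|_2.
d_2(4, 21) = 1

Step 1 — x − y = 4 − 21 = -17. Step 2 — v_2(-17) = 0 (factor: -17 = −(2^0 · 17); the sign does not affect v_p). Step 3 — |x − y|_2 = 2^{0} = 1.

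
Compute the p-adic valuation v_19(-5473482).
v_19(-5473482) = 4

v_19(n) is the largest exponent k such that 19^k divides n. Factor out: -5473482 = -19^4 · 42. (Sign doesn't affect v_p.) So v_19(-5473482) = 4.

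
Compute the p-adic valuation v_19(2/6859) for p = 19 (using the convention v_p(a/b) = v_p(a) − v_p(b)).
v_19(2/6859) = -3

Factor powers of 19 from the numerator and denominator of the reduced fraction: 2 = 19^0 · 2 and 6859 = 19^3 · 1. Apply v_p(a/b) = v_p(a) − v_p(b): v_19(2/6859) = 0 − 3 = -3.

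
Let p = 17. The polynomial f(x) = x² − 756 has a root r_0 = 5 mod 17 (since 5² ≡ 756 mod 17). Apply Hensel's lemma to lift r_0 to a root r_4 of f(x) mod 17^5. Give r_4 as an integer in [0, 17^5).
r_4 = 854391 (mod 1419857)

Hensel's recurrence: r_{i+1} = r_i − f(r_i)·(f′(r_i))^{-1} mod 17^{i+2}, with f′(x) = 2x. Iterate:
  r_0 = 5 (mod 17)
  r_1 = 107 (mod 289)
  r_2 = 4442 (mod 4913)
  r_3 = 19181 (mod 83521)
  r_4 = 854391 (mod 1419857)
Final: r_4 = 854391, and one checks f(r_4) ≡ 0 mod 17^5.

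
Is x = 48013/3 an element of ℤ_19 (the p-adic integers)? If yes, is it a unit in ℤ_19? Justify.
x ∈ ℤ_19 but not a unit; v_19(x) = 3 > 0

ℤ_19 = {x ∈ ℚ_19 : v_19(x) ≥ 0} and ℤ_19^× = {x ∈ ℤ_19 : v_19(x) = 0}. Here v_19(48013/3) = v_19(num) − v_19(den) = 3; compare against these criteria.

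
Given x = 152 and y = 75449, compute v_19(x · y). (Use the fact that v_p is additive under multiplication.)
v_19(11468248) = 4

v_p(x) = 1 (factor: 152 = 19^1 · 8); v_p(y) = 3 (factor: 75449 = 19^3 · 11). Additivity: v_p(xy) = v_p(x) + v_p(y) = 1 + 3 = 4. (Direct check: xy = 11468248 = 19^4 · (88).)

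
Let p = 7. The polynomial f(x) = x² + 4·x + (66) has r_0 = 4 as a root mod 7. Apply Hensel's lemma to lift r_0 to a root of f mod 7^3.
r_2 = 53 (mod 343)

Hensel: r_{i+1} = r_i − f(r_i)·(f′(r_i))^{-1} mod 7^{i+2}, f′(x) = 2x + 4. Iterate:
  r_0 = 4 (mod 7)
  r_1 = 4 (mod 49)
  r_2 = 53 (mod 343)
Final: r = 53 satisfies f(r) ≡ 0 mod 7^3.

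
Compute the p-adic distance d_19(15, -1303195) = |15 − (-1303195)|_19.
d_19(15, -1303195) = 1/130321

Step 1 — x − y = 15 − (-1303195) = 1303210. Step 2 — v_19(1303210) = 4 (factor: 1303210 = (19^4 · 10); the sign does not affect v_p). Step 3 — |x − y|_19 = 19^{-4} = 1/130321.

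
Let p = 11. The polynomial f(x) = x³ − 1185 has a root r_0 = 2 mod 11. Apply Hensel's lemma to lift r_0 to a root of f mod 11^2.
r_1 = 90 (mod 121)

Hensel: r_{i+1} = r_i − f(r_i)/f′(r_i) mod 11^{i+2}, where f′(x) = 3x². Iterate:
  r_0 = 2 (mod 11)
  r_1 = 90 (mod 121)
Final: r = 90 with f(r) ≡ 0 mod 11^2.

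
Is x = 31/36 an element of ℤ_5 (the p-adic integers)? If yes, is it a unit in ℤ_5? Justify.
x ∈ ℤ_5^× (unit); v_5(x) = 0

ℤ_5 = {x ∈ ℚ_5 : v_5(x) ≥ 0} and ℤ_5^× = {x ∈ ℤ_5 : v_5(x) = 0}. Here v_5(31/36) = v_5(num) − v_5(den) = 0; compare against these criteria.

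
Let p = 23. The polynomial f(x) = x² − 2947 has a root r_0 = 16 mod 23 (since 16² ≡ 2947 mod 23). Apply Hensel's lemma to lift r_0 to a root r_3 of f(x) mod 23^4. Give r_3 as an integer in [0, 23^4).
r_3 = 43693 (mod 279841)

Hensel's recurrence: r_{i+1} = r_i − f(r_i)·(f′(r_i))^{-1} mod 23^{i+2}, with f′(x) = 2x. Iterate:
  r_0 = 16 (mod 23)
  r_1 = 315 (mod 529)
  r_2 = 7192 (mod 12167)
  r_3 = 43693 (mod 279841)
Final: r_3 = 43693, and one checks f(r_3) ≡ 0 mod 23^4.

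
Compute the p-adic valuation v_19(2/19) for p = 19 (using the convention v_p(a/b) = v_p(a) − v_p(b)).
v_19(2/19) = -1

Factor powers of 19 from the numerator and denominator of the reduced fraction: 2 = 19^0 · 2 and 19 = 19^1 · 1. Apply v_p(a/b) = v_p(a) − v_p(b): v_19(2/19) = 0 − 1 = -1.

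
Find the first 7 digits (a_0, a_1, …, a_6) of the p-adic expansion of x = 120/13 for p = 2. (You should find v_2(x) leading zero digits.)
(a_0, …, a_6) = (0, 0, 0, 1, 1, 0, 1)

v_2(120/13) = 3, so a_0 = ... = a_2 = 0. Factor out: x = 2^3 · u with u = 15/13 a unit in ℤ_2. Expand u iteratively via a_{v+i} = u_i mod 2, u_{i+1} = (u_i − a_{v+i})/2:
  u_0 = 15/13;  a_3 = 1;  u_1 = (u_0 − 1)/2 = 1/13
  u_1 = 1/13;  a_4 = 1;  u_2 = (u_1 − 1)/2 = -6/13
  u_2 = -6/13;  a_5 = 0;  u_3 = (u_2 − 0)/2 = -3/13
  u_3 = -3/13;  a_6 = 1;  u_4 = (u_3 − 1)/2 = -8/13
Digits: (0, 0, 0, 1, 1, 0, 1).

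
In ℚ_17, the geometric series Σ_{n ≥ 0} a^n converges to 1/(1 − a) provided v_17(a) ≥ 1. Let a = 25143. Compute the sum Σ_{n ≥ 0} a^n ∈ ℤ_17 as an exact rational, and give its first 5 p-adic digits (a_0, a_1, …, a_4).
Σ a^n = 1/(1 − a) = -1/25142;  first 5 digits = (1, 0, 2, 5, 4)

v_17(a) = 2 ≥ 1, so the series converges in ℤ_17 to 1/(1 − a) = 1/(1 − 25143) = -1/25142. Expand this rational in ℤ_17: compute digits iteratively via d_i = x_i mod 17, x_{i+1} = (x_i − d_i)/17. The first 5 digits are (1, 0, 2, 5, 4).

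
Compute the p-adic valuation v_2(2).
v_2(2) = 1

v_2(n) is the largest exponent k such that 2^k divides n. Factor out: 2 = 2^1 · 1. (Sign doesn't affect v_p.) So v_2(2) = 1.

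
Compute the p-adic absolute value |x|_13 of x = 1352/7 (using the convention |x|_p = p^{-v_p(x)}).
|1352/7|_13 = 1/169

Step 1 — compute v_13(x) by factoring powers of 13 out of the numerator and denominator: v_13(1352/7) = 2. Step 2 — apply |x|_p = p^{-v_p(x)} = 13^{-2} = 1/169.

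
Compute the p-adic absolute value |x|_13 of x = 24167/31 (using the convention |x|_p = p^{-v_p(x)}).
|24167/31|_13 = 1/2197

Step 1 — compute v_13(x) by factoring powers of 13 out of the numerator and denominator: v_13(24167/31) = 3. Step 2 — apply |x|_p = p^{-v_p(x)} = 13^{-3} = 1/2197.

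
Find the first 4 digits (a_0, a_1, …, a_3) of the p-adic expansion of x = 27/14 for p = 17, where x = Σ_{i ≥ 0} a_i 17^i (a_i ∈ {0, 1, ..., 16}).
(a_0, …, a_3) = (8, 13, 15, 10)

v_17(27/14) = 0 (numerator and denominator both coprime to 17), so x ∈ ℤ_17^×. Compute digits iteratively via a_i = x_i mod 17, x_{i+1} = (x_i − a_i)/17, with x_0 = x:
  x_0 = 27/14;  a_0 = 8;  x_1 = (x_0 − 8)/17 = -5/14
  x_1 = -5/14;  a_1 = 13;  x_2 = (x_1 − 13)/17 = -11/14
  x_2 = -11/14;  a_2 = 15;  x_3 = (x_2 − 15)/17 = -13/14
  x_3 = -13/14;  a_3 = 10;  x_4 = (x_3 − 10)/17 = -9/14
Digits: (8, 13, 15, 10).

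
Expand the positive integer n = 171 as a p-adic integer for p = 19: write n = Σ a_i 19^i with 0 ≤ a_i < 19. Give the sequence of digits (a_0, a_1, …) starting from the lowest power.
(a_0, a_1, …) = (0, 9)

Repeated division by 19 gives the digits low-to-high: 171 = 9·19^1. Digit sequence: (0, 9).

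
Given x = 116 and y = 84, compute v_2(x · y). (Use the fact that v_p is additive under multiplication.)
v_2(9744) = 4

v_p(x) = 2 (factor: 116 = 2^2 · 29); v_p(y) = 2 (factor: 84 = 2^2 · 21). Additivity: v_p(xy) = v_p(x) + v_p(y) = 2 + 2 = 4. (Direct check: xy = 9744 = 2^4 · (609).)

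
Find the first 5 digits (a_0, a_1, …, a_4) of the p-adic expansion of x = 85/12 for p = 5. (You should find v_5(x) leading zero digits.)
(a_0, …, a_4) = (0, 1, 3, 4, 2)

v_5(85/12) = 1, so a_0 = ... = a_0 = 0. Factor out: x = 5^1 · u with u = 17/12 a unit in ℤ_5. Expand u iteratively via a_{v+i} = u_i mod 5, u_{i+1} = (u_i − a_{v+i})/5:
  u_0 = 17/12;  a_1 = 1;  u_1 = (u_0 − 1)/5 = 1/12
  u_1 = 1/12;  a_2 = 3;  u_2 = (u_1 − 3)/5 = -7/12
  u_2 = -7/12;  a_3 = 4;  u_3 = (u_2 − 4)/5 = -11/12
  u_3 = -11/12;  a_4 = 2;  u_4 = (u_3 − 2)/5 = -7/12
Digits: (0, 1, 3, 4, 2).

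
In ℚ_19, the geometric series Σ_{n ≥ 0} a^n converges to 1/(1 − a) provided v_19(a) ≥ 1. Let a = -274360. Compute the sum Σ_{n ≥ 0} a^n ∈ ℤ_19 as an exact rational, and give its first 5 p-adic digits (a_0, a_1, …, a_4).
Σ a^n = 1/(1 − a) = 1/274361;  first 5 digits = (1, 0, 0, 17, 16)

v_19(a) = 3 ≥ 1, so the series converges in ℤ_19 to 1/(1 − a) = 1/(1 − (-274360)) = 1/274361. Expand this rational in ℤ_19: compute digits iteratively via d_i = x_i mod 19, x_{i+1} = (x_i − d_i)/19. The first 5 digits are (1, 0, 0, 17, 16).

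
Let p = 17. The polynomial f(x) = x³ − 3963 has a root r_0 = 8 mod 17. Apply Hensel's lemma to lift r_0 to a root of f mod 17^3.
r_2 = 1045 (mod 4913)

Hensel: r_{i+1} = r_i − f(r_i)/f′(r_i) mod 17^{i+2}, where f′(x) = 3x². Iterate:
  r_0 = 8 (mod 17)
  r_1 = 178 (mod 289)
  r_2 = 1045 (mod 4913)
Final: r = 1045 with f(r) ≡ 0 mod 17^3.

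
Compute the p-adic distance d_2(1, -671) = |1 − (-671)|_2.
d_2(1, -671) = 1/32

Step 1 — x − y = 1 − (-671) = 672. Step 2 — v_2(672) = 5 (factor: 672 = (2^5 · 21); the sign does not affect v_p). Step 3 — |x − y|_2 = 2^{-5} = 1/32.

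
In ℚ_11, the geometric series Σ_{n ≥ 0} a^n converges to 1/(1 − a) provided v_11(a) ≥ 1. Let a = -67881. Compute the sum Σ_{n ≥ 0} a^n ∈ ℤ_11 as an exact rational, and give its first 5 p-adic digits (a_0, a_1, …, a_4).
Σ a^n = 1/(1 − a) = 1/67882;  first 5 digits = (1, 0, 0, 4, 6)

v_11(a) = 3 ≥ 1, so the series converges in ℤ_11 to 1/(1 − a) = 1/(1 − (-67881)) = 1/67882. Expand this rational in ℤ_11: compute digits iteratively via d_i = x_i mod 11, x_{i+1} = (x_i − d_i)/11. The first 5 digits are (1, 0, 0, 4, 6).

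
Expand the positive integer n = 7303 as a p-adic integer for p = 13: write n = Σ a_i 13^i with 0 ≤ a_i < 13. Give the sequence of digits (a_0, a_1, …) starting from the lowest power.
(a_0, a_1, …) = (10, 2, 4, 3)

Repeated division by 13 gives the digits low-to-high: 7303 = 10 + 2·13^1 + 4·13^2 + 3·13^3. Digit sequence: (10, 2, 4, 3).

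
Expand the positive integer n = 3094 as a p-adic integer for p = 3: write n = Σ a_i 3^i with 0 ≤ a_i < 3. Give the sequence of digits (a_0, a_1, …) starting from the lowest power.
(a_0, a_1, …) = (1, 2, 1, 0, 2, 0, 1, 1)

Repeated division by 3 gives the digits low-to-high: 3094 = 1 + 2·3^1 + 1·3^2 + 2·3^4 + 1·3^6 + 1·3^7. Digit sequence: (1, 2, 1, 0, 2, 0, 1, 1).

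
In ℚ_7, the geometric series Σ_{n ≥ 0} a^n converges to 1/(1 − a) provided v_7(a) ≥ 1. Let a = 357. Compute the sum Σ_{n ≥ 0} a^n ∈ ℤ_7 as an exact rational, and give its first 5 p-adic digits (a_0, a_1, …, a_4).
Σ a^n = 1/(1 − a) = -1/356;  first 5 digits = (1, 2, 4, 2, 0)

v_7(a) = 1 ≥ 1, so the series converges in ℤ_7 to 1/(1 − a) = 1/(1 − 357) = -1/356. Expand this rational in ℤ_7: compute digits iteratively via d_i = x_i mod 7, x_{i+1} = (x_i − d_i)/7. The first 5 digits are (1, 2, 4, 2, 0).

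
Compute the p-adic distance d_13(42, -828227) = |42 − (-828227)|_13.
d_13(42, -828227) = 1/28561

Step 1 — x − y = 42 − (-828227) = 828269. Step 2 — v_13(828269) = 4 (factor: 828269 = (13^4 · 29); the sign does not affect v_p). Step 3 — |x − y|_13 = 13^{-4} = 1/28561.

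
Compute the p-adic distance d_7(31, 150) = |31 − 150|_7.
d_7(31, 150) = 1/7

Step 1 — x − y = 31 − 150 = -119. Step 2 — v_7(-119) = 1 (factor: -119 = −(7^1 · 17); the sign does not affect v_p). Step 3 — |x − y|_7 = 7^{-1} = 1/7.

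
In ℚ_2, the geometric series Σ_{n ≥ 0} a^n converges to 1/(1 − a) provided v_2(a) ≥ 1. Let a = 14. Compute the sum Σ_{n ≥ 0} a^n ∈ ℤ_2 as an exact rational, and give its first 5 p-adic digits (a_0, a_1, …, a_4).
Σ a^n = 1/(1 − a) = -1/13;  first 5 digits = (1, 1, 0, 1, 1)

v_2(a) = 1 ≥ 1, so the series converges in ℤ_2 to 1/(1 − a) = 1/(1 − 14) = -1/13. Expand this rational in ℤ_2: compute digits iteratively via d_i = x_i mod 2, x_{i+1} = (x_i − d_i)/2. The first 5 digits are (1, 1, 0, 1, 1).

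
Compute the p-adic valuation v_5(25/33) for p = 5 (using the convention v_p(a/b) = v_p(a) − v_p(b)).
v_5(25/33) = 2

Factor powers of 5 from the numerator and denominator of the reduced fraction: 25 = 5^2 · 1 and 33 = 5^0 · 33. Apply v_p(a/b) = v_p(a) − v_p(b): v_5(25/33) = 2 − 0 = 2.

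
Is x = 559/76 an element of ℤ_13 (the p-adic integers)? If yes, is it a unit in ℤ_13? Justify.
x ∈ ℤ_13 but not a unit; v_13(x) = 1 > 0

ℤ_13 = {x ∈ ℚ_13 : v_13(x) ≥ 0} and ℤ_13^× = {x ∈ ℤ_13 : v_13(x) = 0}. Here v_13(559/76) = v_13(num) − v_13(den) = 1; compare against these criteria.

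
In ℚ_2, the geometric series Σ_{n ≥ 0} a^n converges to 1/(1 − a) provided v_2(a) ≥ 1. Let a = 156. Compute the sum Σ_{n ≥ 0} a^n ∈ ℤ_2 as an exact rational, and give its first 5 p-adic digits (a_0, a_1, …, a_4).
Σ a^n = 1/(1 − a) = -1/155;  first 5 digits = (1, 0, 1, 1, 0)

v_2(a) = 2 ≥ 1, so the series converges in ℤ_2 to 1/(1 − a) = 1/(1 − 156) = -1/155. Expand this rational in ℤ_2: compute digits iteratively via d_i = x_i mod 2, x_{i+1} = (x_i − d_i)/2. The first 5 digits are (1, 0, 1, 1, 0).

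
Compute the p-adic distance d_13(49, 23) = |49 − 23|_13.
d_13(49, 23) = 1/13

Step 1 — x − y = 49 − 23 = 26. Step 2 — v_13(26) = 1 (factor: 26 = (13^1 · 2); the sign does not affect v_p). Step 3 — |x − y|_13 = 13^{-1} = 1/13.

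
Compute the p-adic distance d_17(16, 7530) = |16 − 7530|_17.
d_17(16, 7530) = 1/289

Step 1 — x − y = 16 − 7530 = -7514. Step 2 — v_17(-7514) = 2 (factor: -7514 = −(17^2 · 26); the sign does not affect v_p). Step 3 — |x − y|_17 = 17^{-2} = 1/289.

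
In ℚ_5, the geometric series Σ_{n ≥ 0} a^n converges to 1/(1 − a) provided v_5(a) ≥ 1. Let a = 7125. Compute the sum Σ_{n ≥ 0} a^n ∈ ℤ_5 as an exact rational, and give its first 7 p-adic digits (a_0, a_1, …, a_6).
Σ a^n = 1/(1 − a) = -1/7124;  first 7 digits = (1, 0, 0, 2, 1, 2, 4)

v_5(a) = 3 ≥ 1, so the series converges in ℤ_5 to 1/(1 − a) = 1/(1 − 7125) = -1/7124. Expand this rational in ℤ_5: compute digits iteratively via d_i = x_i mod 5, x_{i+1} = (x_i − d_i)/5. The first 7 digits are (1, 0, 0, 2, 1, 2, 4).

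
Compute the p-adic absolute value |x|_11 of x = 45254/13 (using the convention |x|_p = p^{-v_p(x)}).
|45254/13|_11 = 1/1331

Step 1 — compute v_11(x) by factoring powers of 11 out of the numerator and denominator: v_11(45254/13) = 3. Step 2 — apply |x|_p = p^{-v_p(x)} = 11^{-3} = 1/1331.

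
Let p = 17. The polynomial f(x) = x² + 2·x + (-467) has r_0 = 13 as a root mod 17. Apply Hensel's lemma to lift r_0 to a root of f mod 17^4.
r_3 = 75204 (mod 83521)

Hensel: r_{i+1} = r_i − f(r_i)·(f′(r_i))^{-1} mod 17^{i+2}, f′(x) = 2x + 2. Iterate:
  r_0 = 13 (mod 17)
  r_1 = 64 (mod 289)
  r_2 = 1509 (mod 4913)
  r_3 = 75204 (mod 83521)
Final: r = 75204 satisfies f(r) ≡ 0 mod 17^4.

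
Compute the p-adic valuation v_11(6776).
v_11(6776) = 2

v_11(n) is the largest exponent k such that 11^k divides n. Factor out: 6776 = 11^2 · 56. (Sign doesn't affect v_p.) So v_11(6776) = 2.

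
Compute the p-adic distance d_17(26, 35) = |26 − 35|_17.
d_17(26, 35) = 1

Step 1 — x − y = 26 − 35 = -9. Step 2 — v_17(-9) = 0 (factor: -9 = −(17^0 · 9); the sign does not affect v_p). Step 3 — |x − y|_17 = 17^{0} = 1.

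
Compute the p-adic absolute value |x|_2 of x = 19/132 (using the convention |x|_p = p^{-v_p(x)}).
|19/132|_2 = 4

Step 1 — compute v_2(x) by factoring powers of 2 out of the numerator and denominator: v_2(19/132) = -2. Step 2 — apply |x|_p = p^{-v_p(x)} = 2^{2} = 4.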